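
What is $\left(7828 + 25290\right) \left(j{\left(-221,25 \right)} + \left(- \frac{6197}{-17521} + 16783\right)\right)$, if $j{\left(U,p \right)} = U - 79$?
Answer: $\frac{9564638691120}{17521} \approx 5.459 \cdot 10^{8}$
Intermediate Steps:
$j{\left(U,p \right)} = -79 + U$ ($j{\left(U,p \right)} = U - 79 = -79 + U$)
$\left(7828 + 25290\right) \left(j{\left(-221,25 \right)} + \left(- \frac{6197}{-17521} + 16783\right)\right) = \left(7828 + 25290\right) \left(\left(-79 - 221\right) + \left(- \frac{6197}{-17521} + 16783\right)\right) = 33118 \left(-300 + \left(\left(-6197\right) \left(- \frac{1}{17521}\right) + 16783\right)\right) = 33118 \left(-300 + \left(\frac{6197}{17521} + 16783\right)\right) = 33118 \left(-300 + \frac{294061140}{17521}\right) = 33118 \cdot \frac{288804840}{17521} = \frac{9564638691120}{17521}$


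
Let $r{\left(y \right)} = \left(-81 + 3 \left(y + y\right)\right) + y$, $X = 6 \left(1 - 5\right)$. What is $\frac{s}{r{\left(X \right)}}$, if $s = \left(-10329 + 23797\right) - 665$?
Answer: $- \frac{12803}{249} \approx -51.418$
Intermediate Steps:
$s = 12803$ ($s = 13468 - 665 = 12803$)
$X = -24$ ($X = 6 \left(-4\right) = -24$)
$r{\left(y \right)} = -81 + 7 y$ ($r{\left(y \right)} = \left(-81 + 3 \cdot 2 y\right) + y = \left(-81 + 6 y\right) + y = -81 + 7 y$)
$\frac{s}{r{\left(X \right)}} = \frac{12803}{-81 + 7 \left(-24\right)} = \frac{12803}{-81 - 168} = \frac{12803}{-249} = 12803 \left(- \frac{1}{249}\right) = - \frac{12803}{249}$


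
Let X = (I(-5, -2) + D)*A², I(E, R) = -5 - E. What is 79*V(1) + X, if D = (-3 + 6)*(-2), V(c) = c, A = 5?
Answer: -71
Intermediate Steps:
D = -6 (D = 3*(-2) = -6)
X = -150 (X = ((-5 - 1*(-5)) - 6)*5² = ((-5 + 5) - 6)*25 = (0 - 6)*25 = -6*25 = -150)
79*V(1) + X = 79*1 - 150 = 79 - 150 = -71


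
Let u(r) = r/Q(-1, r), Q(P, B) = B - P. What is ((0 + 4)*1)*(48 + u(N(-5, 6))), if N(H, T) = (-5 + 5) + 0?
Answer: 192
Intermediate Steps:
N(H, T) = 0 (N(H, T) = 0 + 0 = 0)
u(r) = r/(1 + r) (u(r) = r/(r - 1*(-1)) = r/(r + 1) = r/(1 + r))
((0 + 4)*1)*(48 + u(N(-5, 6))) = ((0 + 4)*1)*(48 + 0/(1 + 0)) = (4*1)*(48 + 0/1) = 4*(48 + 0*1) = 4*(48 + 0) = 4*48 = 192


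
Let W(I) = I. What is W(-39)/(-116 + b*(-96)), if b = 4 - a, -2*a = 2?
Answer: 39/596 ≈ 0.065436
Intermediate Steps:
a = -1 (a = -½*2 = -1)
b = 5 (b = 4 - 1*(-1) = 4 + 1 = 5)
W(-39)/(-116 + b*(-96)) = -39/(-116 + 5*(-96)) = -39/(-116 - 480) = -39/(-596) = -39*(-1/596) = 39/596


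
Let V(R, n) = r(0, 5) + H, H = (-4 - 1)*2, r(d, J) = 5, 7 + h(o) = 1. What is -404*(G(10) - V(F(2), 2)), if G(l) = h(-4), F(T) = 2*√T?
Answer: 404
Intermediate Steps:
h(o) = -6 (h(o) = -7 + 1 = -6)
G(l) = -6
H = -10 (H = -5*2 = -10)
V(R, n) = -5 (V(R, n) = 5 - 10 = -5)
-404*(G(10) - V(F(2), 2)) = -404*(-6 - 1*(-5)) = -404*(-6 + 5) = -404*(-1) = 404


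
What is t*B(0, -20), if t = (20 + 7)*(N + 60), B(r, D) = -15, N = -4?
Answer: -22680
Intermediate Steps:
t = 1512 (t = (20 + 7)*(-4 + 60) = 27*56 = 1512)
t*B(0, -20) = 1512*(-15) = -22680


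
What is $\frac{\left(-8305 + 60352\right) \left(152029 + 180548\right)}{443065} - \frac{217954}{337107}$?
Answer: $\frac{833586085467389}{21337187565} \approx 39067.0$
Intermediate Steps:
$\frac{\left(-8305 + 60352\right) \left(152029 + 180548\right)}{443065} - \frac{217954}{337107} = 52047 \cdot 332577 \cdot \frac{1}{443065} - \frac{217954}{337107} = 17309635119 \cdot \frac{1}{443065} - \frac{217954}{337107} = \frac{2472805017}{63295} - \frac{217954}{337107} = \frac{833586085467389}{21337187565}$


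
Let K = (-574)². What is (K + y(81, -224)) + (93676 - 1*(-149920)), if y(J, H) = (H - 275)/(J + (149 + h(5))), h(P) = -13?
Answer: 124356125/217 ≈ 5.7307e+5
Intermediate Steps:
K = 329476
y(J, H) = (-275 + H)/(136 + J) (y(J, H) = (H - 275)/(J + (149 - 13)) = (-275 + H)/(J + 136) = (-275 + H)/(136 + J))
(K + y(81, -224)) + (93676 - 1*(-149920)) = (329476 + (-275 - 224)/(136 + 81)) + (93676 - 1*(-149920)) = (329476 - 499/217) + (93676 + 149920) = (329476 + (1/217)*(-499)) + 243596 = (329476 - 499/217) + 243596 = 71495793/217 + 243596 = 124356125/217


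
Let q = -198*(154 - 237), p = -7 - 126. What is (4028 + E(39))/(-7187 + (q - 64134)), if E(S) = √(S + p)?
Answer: -4028/54887 - I*√94/54887 ≈ -0.073387 - 0.00017664*I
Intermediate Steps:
p = -133
q = 16434 (q = -198*(-83) = 16434)
E(S) = √(-133 + S) (E(S) = √(S - 133) = √(-133 + S))
(4028 + E(39))/(-7187 + (q - 64134)) = (4028 + √(-133 + 39))/(-7187 + (16434 - 64134)) = (4028 + √(-94))/(-7187 - 47700) = (4028 + I*√94)/(-54887) = (4028 + I*√94)*(-1/54887) = -4028/54887 - I*√94/54887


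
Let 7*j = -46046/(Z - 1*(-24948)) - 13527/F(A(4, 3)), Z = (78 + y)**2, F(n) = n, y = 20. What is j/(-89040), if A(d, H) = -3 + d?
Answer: 6677585/307651008 ≈ 0.021705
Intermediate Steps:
Z = 9604 (Z = (78 + 20)**2 = 98**2 = 9604)
j = -33387925/17276 (j = (-46046/(9604 - 1*(-24948)) - 13527/(-3 + 4))/7 = (-46046/(9604 + 24948) - 13527/1)/7 = (-46046/34552 - 13527*1)/7 = (-46046*1/34552 - 13527)/7 = (-3289/2468 - 13527)/7 = (1/7)*(-33387925/2468) = -33387925/17276 ≈ -1932.6)
j/(-89040) = -33387925/17276/(-89040) = -33387925/17276*(-1/89040) = 6677585/307651008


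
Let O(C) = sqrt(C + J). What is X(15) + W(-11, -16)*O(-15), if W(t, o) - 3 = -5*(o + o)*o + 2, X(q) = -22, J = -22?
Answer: -22 - 2555*I*sqrt(37) ≈ -22.0 - 15541.0*I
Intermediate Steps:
W(t, o) = 5 - 10*o**2 (W(t, o) = 3 + (-5*(o + o)*o + 2) = 3 + (-5*2*o*o + 2) = 3 + (-10*o**2 + 2) = 3 + (2 - 10*o**2) = 5 - 10*o**2)
O(C) = sqrt(-22 + C) (O(C) = sqrt(C - 22) = sqrt(-22 + C))
X(15) + W(-11, -16)*O(-15) = -22 + (5 - 10*(-16)**2)*sqrt(-22 - 15) = -22 + (5 - 10*256)*sqrt(-37) = -22 + (5 - 2560)*(I*sqrt(37)) = -22 - 2555*I*sqrt(37)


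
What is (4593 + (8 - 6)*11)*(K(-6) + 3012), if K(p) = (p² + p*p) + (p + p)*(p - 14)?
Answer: 15340260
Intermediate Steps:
K(p) = 2*p² + 2*p*(-14 + p) (K(p) = (p² + p²) + (2*p)*(-14 + p) = 2*p² + 2*p*(-14 + p))
(4593 + (8 - 6)*11)*(K(-6) + 3012) = (4593 + (8 - 6)*11)*(4*(-6)*(-7 - 6) + 3012) = (4593 + 2*11)*(4*(-6)*(-13) + 3012) = (4593 + 22)*(312 + 3012) = 4615*3324 = 15340260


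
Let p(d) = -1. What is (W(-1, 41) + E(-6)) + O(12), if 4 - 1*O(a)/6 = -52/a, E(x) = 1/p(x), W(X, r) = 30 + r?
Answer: 120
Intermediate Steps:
E(x) = -1 (E(x) = 1/(-1) = -1)
O(a) = 24 + 312/a (O(a) = 24 - (-312)/a = 24 + 312/a)
(W(-1, 41) + E(-6)) + O(12) = ((30 + 41) - 1) + (24 + 312/12) = (71 - 1) + (24 + 312*(1/12)) = 70 + (24 + 26) = 70 + 50 = 120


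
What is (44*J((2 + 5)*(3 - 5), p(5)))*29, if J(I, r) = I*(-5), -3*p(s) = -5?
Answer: 89320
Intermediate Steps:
p(s) = 5/3 (p(s) = -⅓*(-5) = 5/3)
J(I, r) = -5*I
(44*J((2 + 5)*(3 - 5), p(5)))*29 = (44*(-5*(2 + 5)*(3 - 5)))*29 = (44*(-35*(-2)))*29 = (44*(-5*(-14)))*29 = (44*70)*29 = 3080*29 = 89320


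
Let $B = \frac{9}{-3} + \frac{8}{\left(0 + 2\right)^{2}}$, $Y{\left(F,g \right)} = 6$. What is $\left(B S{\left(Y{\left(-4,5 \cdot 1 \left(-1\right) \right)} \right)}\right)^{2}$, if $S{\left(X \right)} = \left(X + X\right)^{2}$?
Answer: $20736$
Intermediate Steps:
$S{\left(X \right)} = 4 X^{2}$ ($S{\left(X \right)} = \left(2 X\right)^{2} = 4 X^{2}$)
$B = -1$ ($B = 9 \left(- \frac{1}{3}\right) + \frac{8}{2^{2}} = -3 + \frac{8}{4} = -3 + 8 \cdot \frac{1}{4} = -3 + 2 = -1$)
$\left(B S{\left(Y{\left(-4,5 \cdot 1 \left(-1\right) \right)} \right)}\right)^{2} = \left(- 4 \cdot 6^{2}\right)^{2} = \left(- 4 \cdot 36\right)^{2} = \left(\left(-1\right) 144\right)^{2} = \left(-144\right)^{2} = 20736$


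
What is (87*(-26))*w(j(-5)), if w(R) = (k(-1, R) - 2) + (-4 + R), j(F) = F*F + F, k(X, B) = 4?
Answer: -40716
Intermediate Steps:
j(F) = F + F**2 (j(F) = F**2 + F = F + F**2)
w(R) = -2 + R (w(R) = (4 - 2) + (-4 + R) = 2 + (-4 + R) = -2 + R)
(87*(-26))*w(j(-5)) = (87*(-26))*(-2 - 5*(1 - 5)) = -2262*(-2 - 5*(-4)) = -2262*(-2 + 20) = -2262*18 = -40716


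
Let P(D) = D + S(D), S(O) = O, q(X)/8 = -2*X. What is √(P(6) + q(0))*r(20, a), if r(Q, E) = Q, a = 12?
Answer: 40*√3 ≈ 69.282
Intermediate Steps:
q(X) = -16*X (q(X) = 8*(-2*X) = -16*X)
P(D) = 2*D (P(D) = D + D = 2*D)
√(P(6) + q(0))*r(20, a) = √(2*6 - 16*0)*20 = √(12 + 0)*20 = √12*20 = (2*√3)*20 = 40*√3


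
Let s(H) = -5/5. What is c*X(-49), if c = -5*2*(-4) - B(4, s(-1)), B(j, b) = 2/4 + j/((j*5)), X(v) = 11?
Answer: 4323/10 ≈ 432.30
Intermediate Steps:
s(H) = -1 (s(H) = -5*⅕ = -1)
B(j, b) = 7/10 (B(j, b) = 2*(¼) + j/((5*j)) = ½ + j*(1/(5*j)) = ½ + ⅕ = 7/10)
c = 393/10 (c = -5*2*(-4) - 1*7/10 = -10*(-4) - 7/10 = 40 - 7/10 = 393/10 ≈ 39.300)
c*X(-49) = (393/10)*11 = 4323/10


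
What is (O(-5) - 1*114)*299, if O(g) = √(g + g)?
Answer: -34086 + 299*I*√10 ≈ -34086.0 + 945.52*I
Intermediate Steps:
O(g) = √2*√g (O(g) = √(2*g) = √2*√g)
(O(-5) - 1*114)*299 = (√2*√(-5) - 1*114)*299 = (√2*(I*√5) - 114)*299 = (I*√10 - 114)*299 = (-114 + I*√10)*299 = -34086 + 299*I*√10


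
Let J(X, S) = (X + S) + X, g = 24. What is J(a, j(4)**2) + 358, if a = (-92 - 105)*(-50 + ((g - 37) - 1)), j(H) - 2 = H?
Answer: 25610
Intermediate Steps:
j(H) = 2 + H
a = 12608 (a = (-92 - 105)*(-50 + ((24 - 37) - 1)) = -197*(-50 + (-13 - 1)) = -197*(-50 - 14) = -197*(-64) = 12608)
J(X, S) = S + 2*X (J(X, S) = (S + X) + X = S + 2*X)
J(a, j(4)**2) + 358 = ((2 + 4)**2 + 2*12608) + 358 = (6**2 + 25216) + 358 = (36 + 25216) + 358 = 25252 + 358 = 25610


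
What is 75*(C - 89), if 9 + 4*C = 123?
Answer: -9075/2 ≈ -4537.5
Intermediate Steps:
C = 57/2 (C = -9/4 + (1/4)*123 = -9/4 + 123/4 = 57/2 ≈ 28.500)
75*(C - 89) = 75*(57/2 - 89) = 75*(-121/2) = -9075/2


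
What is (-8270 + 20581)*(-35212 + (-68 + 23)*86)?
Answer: -481138502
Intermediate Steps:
(-8270 + 20581)*(-35212 + (-68 + 23)*86) = 12311*(-35212 - 45*86) = 12311*(-35212 - 3870) = 12311*(-39082) = -481138502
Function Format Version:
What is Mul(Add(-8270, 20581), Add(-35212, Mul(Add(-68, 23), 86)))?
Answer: -481138502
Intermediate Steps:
Mul(Add(-8270, 20581), Add(-35212, Mul(Add(-68, 23), 86))) = Mul(12311, Add(-35212, Mul(-45, 86))) = Mul(12311, Add(-35212, -3870)) = Mul(12311, -39082) = -481138502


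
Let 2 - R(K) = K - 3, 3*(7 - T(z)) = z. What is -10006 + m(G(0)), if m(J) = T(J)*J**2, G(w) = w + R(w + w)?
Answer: -29618/3 ≈ -9872.7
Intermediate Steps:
T(z) = 7 - z/3
R(K) = 5 - K (R(K) = 2 - (K - 3) = 2 - (-3 + K) = 2 + (3 - K) = 5 - K)
G(w) = 5 - w (G(w) = w + (5 - (w + w)) = w + (5 - 2*w) = 5 - w)
m(J) = J**2*(7 - J/3) (m(J) = (7 - J/3)*J**2 = J**2*(7 - J/3))
-10006 + m(G(0)) = -10006 + (5 - 1*0)**2*(21 - (5 - 1*0))/3 = -10006 + (5 + 0)**2*(21 - (5 + 0))/3 = -10006 + (1/3)*5**2*(21 - 1*5) = -10006 + (1/3)*25*(21 - 5) = -10006 + (1/3)*25*16 = -10006 + 400/3 = -29618/3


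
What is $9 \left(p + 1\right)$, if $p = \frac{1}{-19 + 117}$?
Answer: $\frac{891}{98} \approx 9.0918$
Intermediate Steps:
$p = \frac{1}{98} \approx 0.010204$
$9 \left(p + 1\right) = 9 \left(\frac{1}{98} + 1\right) = 9 \cdot \frac{99}{98} = \frac{891}{98}$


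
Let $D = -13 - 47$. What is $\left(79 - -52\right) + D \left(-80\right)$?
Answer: $4931$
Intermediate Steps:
$D = -60$ ($D = -13 - 47 = -60$)
$\left(79 - -52\right) + D \left(-80\right) = \left(79 - -52\right) - -4800 = \left(79 + 52\right) + 4800 = 131 + 4800 = 4931$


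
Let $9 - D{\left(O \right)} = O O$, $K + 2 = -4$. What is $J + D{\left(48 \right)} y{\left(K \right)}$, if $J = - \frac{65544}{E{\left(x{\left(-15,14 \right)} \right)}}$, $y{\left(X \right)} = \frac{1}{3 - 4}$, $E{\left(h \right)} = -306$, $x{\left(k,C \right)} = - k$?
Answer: $\frac{127969}{51} \approx 2509.2$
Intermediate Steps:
$K = -6$ ($K = -2 - 4 = -6$)
$D{\left(O \right)} = 9 - O^{2}$ ($D{\left(O \right)} = 9 - O O = 9 - O^{2}$)
$y{\left(X \right)} = -1$ ($y{\left(X \right)} = \frac{1}{-1} = -1$)
$J = \frac{10924}{51}$ ($J = - \frac{65544}{-306} = \left(-65544\right) \left(- \frac{1}{306}\right) = \frac{10924}{51} \approx 214.2$)
$J + D{\left(48 \right)} y{\left(K \right)} = \frac{10924}{51} + \left(9 - 48^{2}\right) \left(-1\right) = \frac{10924}{51} + \left(9 - 2304\right) \left(-1\right) = \frac{10924}{51} - -2295 = \frac{10924}{51} + 2295 = \frac{127969}{51}$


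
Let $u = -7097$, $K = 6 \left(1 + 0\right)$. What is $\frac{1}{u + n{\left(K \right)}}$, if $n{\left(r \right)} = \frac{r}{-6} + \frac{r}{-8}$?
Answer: $- \frac{4}{28395} \approx -0.00014087$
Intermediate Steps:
$K = 6$ ($K = 6 \cdot 1 = 6$)
$n{\left(r \right)} = - \frac{7 r}{24}$ ($n{\left(r \right)} = r \left(- \frac{1}{6}\right) + r \left(- \frac{1}{8}\right) = - \frac{r}{6} - \frac{r}{8} = - \frac{7 r}{24}$)
$\frac{1}{u + n{\left(K \right)}} = \frac{1}{-7097 - \frac{7}{4}} = \frac{1}{- \frac{28395}{4}} = - \frac{4}{28395}$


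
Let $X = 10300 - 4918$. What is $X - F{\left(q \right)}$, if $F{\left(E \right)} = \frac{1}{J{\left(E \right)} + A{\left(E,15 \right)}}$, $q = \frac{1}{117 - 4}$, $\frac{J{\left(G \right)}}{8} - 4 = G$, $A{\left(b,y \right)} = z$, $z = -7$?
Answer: $\frac{15247093}{2833} \approx 5382.0$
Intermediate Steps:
$A{\left(b,y \right)} = -7$
$J{\left(G \right)} = 32 + 8 G$
$X = 5382$
$q = \frac{1}{113} \approx 0.0088496$
$F{\left(E \right)} = \frac{1}{25 + 8 E}$ ($F{\left(E \right)} = \frac{1}{\left(32 + 8 E\right) - 7} = \frac{1}{25 + 8 E}$)
$X - F{\left(q \right)} = 5382 - \frac{1}{25 + 8 \cdot \frac{1}{113}} = 5382 - \frac{1}{25 + \frac{8}{113}} = 5382 - \frac{1}{\frac{2833}{113}} = 5382 - \frac{113}{2833} = \frac{15247093}{2833}$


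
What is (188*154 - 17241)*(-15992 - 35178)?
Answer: -599251870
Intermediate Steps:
(188*154 - 17241)*(-15992 - 35178) = (28952 - 17241)*(-51170) = 11711*(-51170) = -599251870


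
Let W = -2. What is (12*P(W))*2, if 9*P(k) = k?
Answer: -16/3 ≈ -5.3333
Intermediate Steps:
P(k) = k/9
(12*P(W))*2 = (12*((⅑)*(-2)))*2 = (12*(-2/9))*2 = -8/3*2 = -16/3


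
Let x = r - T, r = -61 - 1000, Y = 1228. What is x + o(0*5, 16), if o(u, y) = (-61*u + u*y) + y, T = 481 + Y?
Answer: -2754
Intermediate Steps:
r = -1061
T = 1709 (T = 481 + 1228 = 1709)
o(u, y) = y - 61*u + u*y
x = -2770 (x = -1061 - 1*1709 = -1061 - 1709 = -2770)
x + o(0*5, 16) = -2770 + (16 - 0*5 + (0*5)*16) = -2770 + (16 - 61*0 + 0*16) = -2770 + (16 + 0 + 0) = -2770 + 16 = -2754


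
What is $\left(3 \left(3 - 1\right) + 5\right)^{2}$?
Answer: $121$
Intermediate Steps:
$\left(3 \left(3 - 1\right) + 5\right)^{2} = \left(3 \cdot 2 + 5\right)^{2} = \left(6 + 5\right)^{2} = 11^{2} = 121$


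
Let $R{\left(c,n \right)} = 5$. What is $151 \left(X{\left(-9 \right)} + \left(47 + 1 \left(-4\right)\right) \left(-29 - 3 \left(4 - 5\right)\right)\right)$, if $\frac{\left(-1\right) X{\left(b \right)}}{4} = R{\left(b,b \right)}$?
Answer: $-171838$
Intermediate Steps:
$X{\left(b \right)} = -20$ ($X{\left(b \right)} = \left(-4\right) 5 = -20$)
$151 \left(X{\left(-9 \right)} + \left(47 + 1 \left(-4\right)\right) \left(-29 - 3 \left(4 - 5\right)\right)\right) = 151 \left(-20 + \left(47 + 1 \left(-4\right)\right) \left(-29 - 3 \left(4 - 5\right)\right)\right) = 151 \left(-20 + \left(47 - 4\right) \left(-29 - -3\right)\right) = 151 \left(-20 + 43 \left(-29 + 3\right)\right) = 151 \left(-20 + 43 \left(-26\right)\right) = 151 \left(-20 - 1118\right) = 151 \left(-1138\right) = -171838$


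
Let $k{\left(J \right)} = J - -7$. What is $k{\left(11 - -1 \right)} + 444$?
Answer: $463$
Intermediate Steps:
$k{\left(J \right)} = 7 + J$ ($k{\left(J \right)} = J + 7 = 7 + J$)
$k{\left(11 - -1 \right)} + 444 = \left(7 + \left(11 - -1\right)\right) + 444 = \left(7 + \left(11 + 1\right)\right) + 444 = \left(7 + 12\right) + 444 = 19 + 444 = 463$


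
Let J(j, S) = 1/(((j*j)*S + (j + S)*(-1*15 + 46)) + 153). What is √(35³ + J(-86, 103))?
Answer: √6231425178354117/381234 ≈ 207.06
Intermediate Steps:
J(j, S) = 1/(153 + 31*S + 31*j + S*j²) (J(j, S) = 1/((j²*S + (S + j)*(-15 + 46)) + 153) = 1/((S*j² + (S + j)*31) + 153) = 1/((S*j² + (31*S + 31*j)) + 153) = 1/((31*S + 31*j + S*j²) + 153) = 1/(153 + 31*S + 31*j + S*j²))
√(35³ + J(-86, 103)) = √(35³ + 1/(153 + 31*103 + 31*(-86) + 103*(-86)²)) = √(42875 + 1/(153 + 3193 - 2666 + 103*7396)) = √(42875 + 1/(153 + 3193 - 2666 + 761788)) = √(42875 + 1/762468) = √(32690815501/762468) = √6231425178354117/381234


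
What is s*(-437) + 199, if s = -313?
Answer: 136980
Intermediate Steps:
s*(-437) + 199 = -313*(-437) + 199 = 136781 + 199 = 136980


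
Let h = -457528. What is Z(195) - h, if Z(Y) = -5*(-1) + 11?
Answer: 457544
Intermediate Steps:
Z(Y) = 16 (Z(Y) = 5 + 11 = 16)
Z(195) - h = 16 - 1*(-457528) = 16 + 457528 = 457544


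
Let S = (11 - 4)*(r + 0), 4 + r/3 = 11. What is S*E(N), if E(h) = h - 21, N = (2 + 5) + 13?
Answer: -147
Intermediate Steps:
r = 21 (r = -12 + 3*11 = -12 + 33 = 21)
N = 20 (N = 7 + 13 = 20)
E(h) = -21 + h
S = 147 (S = (11 - 4)*(21 + 0) = 7*21 = 147)
S*E(N) = 147*(-21 + 20) = 147*(-1) = -147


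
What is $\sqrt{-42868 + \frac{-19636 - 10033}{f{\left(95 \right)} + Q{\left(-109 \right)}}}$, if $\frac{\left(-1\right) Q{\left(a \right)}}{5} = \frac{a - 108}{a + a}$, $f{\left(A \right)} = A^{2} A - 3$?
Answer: $\frac{i \sqrt{1497545788522502161290}}{186906011} \approx 207.05 i$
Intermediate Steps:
$f{\left(A \right)} = -3 + A^{3}$ ($f{\left(A \right)} = A^{3} - 3 = -3 + A^{3}$)
$Q{\left(a \right)} = - \frac{5 \left(-108 + a\right)}{2 a}$ ($Q{\left(a \right)} = - 5 \frac{a - 108}{a + a} = - 5 \frac{-108 + a}{2 a} = - \frac{5 \left(-108 + a\right)}{2 a}$)
$\sqrt{-42868 + \frac{-19636 - 10033}{f{\left(95 \right)} + Q{\left(-109 \right)}}} = \sqrt{-42868 + \frac{-19636 - 10033}{\left(-3 + 95^{3}\right) - \left(\frac{5}{2} - \frac{270}{-109}\right)}} = \sqrt{-42868 - \frac{29669}{\left(-3 + 857375\right) + \left(- \frac{5}{2} + 270 \left(- \frac{1}{109}\right)\right)}} = \sqrt{-42868 - \frac{29669}{857372 - \frac{1085}{218}}} = \sqrt{-42868 - \frac{29669}{\frac{186906011}{218}}} = \sqrt{-42868 - \frac{6467842}{186906011}} = \sqrt{- \frac{8012293347390}{186906011}} = \frac{i \sqrt{1497545788522502161290}}{186906011}$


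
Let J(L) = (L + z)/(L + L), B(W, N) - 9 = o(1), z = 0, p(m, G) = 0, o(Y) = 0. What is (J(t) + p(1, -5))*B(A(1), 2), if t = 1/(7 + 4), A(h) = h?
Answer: 9/2 ≈ 4.5000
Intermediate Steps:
B(W, N) = 9 (B(W, N) = 9 + 0 = 9)
t = 1/11 ≈ 0.090909
J(L) = 1/2 (J(L) = (L + 0)/(L + L) = L/((2*L)) = L*(1/(2*L)) = 1/2)
(J(t) + p(1, -5))*B(A(1), 2) = (1/2 + 0)*9 = (1/2)*9 = 9/2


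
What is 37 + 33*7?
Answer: 268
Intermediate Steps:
37 + 33*7 = 37 + 231 = 268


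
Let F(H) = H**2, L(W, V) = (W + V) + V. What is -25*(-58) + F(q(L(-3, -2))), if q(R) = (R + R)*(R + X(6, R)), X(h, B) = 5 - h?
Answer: 13994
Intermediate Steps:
L(W, V) = W + 2*V (L(W, V) = (V + W) + V = W + 2*V)
q(R) = 2*R*(-1 + R) (q(R) = (R + R)*(R + (5 - 1*6)) = (2*R)*(R + (5 - 6)) = (2*R)*(R - 1) = (2*R)*(-1 + R) = 2*R*(-1 + R))
-25*(-58) + F(q(L(-3, -2))) = -25*(-58) + (2*(-3 + 2*(-2))*(-1 + (-3 + 2*(-2))))**2 = 1450 + (2*(-3 - 4)*(-1 + (-3 - 4)))**2 = 1450 + (2*(-7)*(-1 - 7))**2 = 1450 + (2*(-7)*(-8))**2 = 1450 + 112**2 = 1450 + 12544 = 13994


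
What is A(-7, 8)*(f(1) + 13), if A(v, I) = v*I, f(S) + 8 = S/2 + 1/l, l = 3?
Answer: -980/3 ≈ -326.67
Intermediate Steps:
f(S) = -23/3 + S/2 (f(S) = -8 + (S/2 + 1/3) = -8 + (1/3 + S/2) = -23/3 + S/2)
A(v, I) = I*v
A(-7, 8)*(f(1) + 13) = (8*(-7))*((-23/3 + (1/2)*1) + 13) = -56*((-23/3 + 1/2) + 13) = -56*(-43/6 + 13) = -56*35/6 = -980/3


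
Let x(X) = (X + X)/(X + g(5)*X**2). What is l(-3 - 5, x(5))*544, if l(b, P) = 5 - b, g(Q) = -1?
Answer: 7072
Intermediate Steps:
x(X) = 2*X/(X - X**2) (x(X) = (X + X)/(X - X**2) = (2*X)/(X - X**2) = 2*X/(X - X**2))
l(-3 - 5, x(5))*544 = (5 - (-3 - 5))*544 = (5 - 1*(-8))*544 = (5 + 8)*544 = 13*544 = 7072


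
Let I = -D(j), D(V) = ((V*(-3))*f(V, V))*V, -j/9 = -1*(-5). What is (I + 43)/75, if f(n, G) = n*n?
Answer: 12301918/75 ≈ 1.6403e+5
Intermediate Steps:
f(n, G) = n**2
j = -45 (j = -(-9)*(-5) = -9*5 = -45)
D(V) = -3*V**4 (D(V) = ((V*(-3))*V**2)*V = ((-3*V)*V**2)*V = (-3*V**3)*V = -3*V**4)
I = 12301875 (I = -(-3)*(-45)**4 = -(-3)*4100625 = -1*(-12301875) = 12301875)
(I + 43)/75 = (12301875 + 43)/75 = (1/75)*12301918 = 12301918/75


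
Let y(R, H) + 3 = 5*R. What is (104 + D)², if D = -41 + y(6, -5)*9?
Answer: 93636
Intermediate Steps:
y(R, H) = -3 + 5*R
D = 202 (D = -41 + (-3 + 5*6)*9 = -41 + (-3 + 30)*9 = -41 + 27*9 = -41 + 243 = 202)
(104 + D)² = (104 + 202)² = 306² = 93636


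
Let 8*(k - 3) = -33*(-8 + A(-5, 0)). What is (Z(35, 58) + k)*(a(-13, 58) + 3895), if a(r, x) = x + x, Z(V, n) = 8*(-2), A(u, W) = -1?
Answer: 774123/8 ≈ 96765.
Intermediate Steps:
Z(V, n) = -16
a(r, x) = 2*x
k = 321/8 (k = 3 + (-33*(-8 - 1))/8 = 3 + (-33*(-9))/8 = 3 + (⅛)*297 = 3 + 297/8 = 321/8 ≈ 40.125)
(Z(35, 58) + k)*(a(-13, 58) + 3895) = (-16 + 321/8)*(2*58 + 3895) = 193*(116 + 3895)/8 = (193/8)*4011 = 774123/8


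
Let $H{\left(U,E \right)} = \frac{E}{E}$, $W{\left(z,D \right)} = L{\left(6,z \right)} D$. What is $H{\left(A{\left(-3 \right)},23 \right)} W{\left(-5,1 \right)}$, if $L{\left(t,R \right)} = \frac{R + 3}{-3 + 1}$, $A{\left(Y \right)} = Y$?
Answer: $1$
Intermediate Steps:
$L{\left(t,R \right)} = - \frac{3}{2} - \frac{R}{2}$ ($L{\left(t,R \right)} = \frac{3 + R}{-2} = \left(3 + R\right) \left(- \frac{1}{2}\right) = - \frac{3}{2} - \frac{R}{2}$)
$W{\left(z,D \right)} = D \left(- \frac{3}{2} - \frac{z}{2}\right)$ ($W{\left(z,D \right)} = \left(- \frac{3}{2} - \frac{z}{2}\right) D = D \left(- \frac{3}{2} - \frac{z}{2}\right)$)
$H{\left(U,E \right)} = 1$
$H{\left(A{\left(-3 \right)},23 \right)} W{\left(-5,1 \right)} = 1 \left(\left(- \frac{1}{2}\right) 1 \left(3 - 5\right)\right) = 1 \left(\left(- \frac{1}{2}\right) 1 \left(-2\right)\right) = 1 \cdot 1 = 1$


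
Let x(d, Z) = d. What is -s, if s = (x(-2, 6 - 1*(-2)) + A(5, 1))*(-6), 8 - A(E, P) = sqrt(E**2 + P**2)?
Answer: 36 - 6*sqrt(26) ≈ 5.4059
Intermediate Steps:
A(E, P) = 8 - sqrt(E**2 + P**2)
s = -36 + 6*sqrt(26) (s = (-2 + (8 - sqrt(5**2 + 1**2)))*(-6) = (-2 + (8 - sqrt(25 + 1)))*(-6) = (-2 + (8 - sqrt(26)))*(-6) = (6 - sqrt(26))*(-6) = -36 + 6*sqrt(26) ≈ -5.4059)
-s = -(-36 + 6*sqrt(26)) = 36 - 6*sqrt(26)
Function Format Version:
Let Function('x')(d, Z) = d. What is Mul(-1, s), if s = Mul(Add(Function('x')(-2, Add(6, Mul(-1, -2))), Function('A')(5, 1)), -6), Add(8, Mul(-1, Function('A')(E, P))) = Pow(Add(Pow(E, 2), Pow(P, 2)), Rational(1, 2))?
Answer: Add(36, Mul(-6, Pow(26, Rational(1, 2)))) ≈ 5.4059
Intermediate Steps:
Function('A')(E, P) = Add(8, Mul(-1, Pow(Add(Pow(E, 2), Pow(P, 2)), Rational(1, 2))))
s = Add(-36, Mul(6, Pow(26, Rational(1, 2)))) (s = Mul(Add(-2, Add(8, Mul(-1, Pow(Add(Pow(5, 2), Pow(1, 2)), Rational(1, 2))))), -6) = Mul(Add(-2, Add(8, Mul(-1, Pow(Add(25, 1), Rational(1, 2))))), -6) = Mul(Add(-2, Add(8, Mul(-1, Pow(26, Rational(1, 2))))), -6) = Mul(Add(6, Mul(-1, Pow(26, Rational(1, 2)))), -6) = Add(-36, Mul(6, Pow(26, Rational(1, 2)))) ≈ -5.4059)
Mul(-1, s) = Mul(-1, Add(-36, Mul(6, Pow(26, Rational(1, 2))))) = Add(36, Mul(-6, Pow(26, Rational(1, 2))))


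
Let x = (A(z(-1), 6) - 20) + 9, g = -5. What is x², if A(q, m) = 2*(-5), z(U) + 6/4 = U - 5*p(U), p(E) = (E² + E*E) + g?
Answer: 441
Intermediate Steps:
p(E) = -5 + 2*E² (p(E) = (E² + E*E) - 5 = (E² + E²) - 5 = 2*E² - 5 = -5 + 2*E²)
z(U) = 47/2 + U - 10*U² (z(U) = -3/2 + (U - 5*(-5 + 2*U²)) = -3/2 + (U + (25 - 10*U²)) = -3/2 + (25 + U - 10*U²) = 47/2 + U - 10*U²)
A(q, m) = -10
x = -21 (x = (-10 - 20) + 9 = -30 + 9 = -21)
x² = (-21)² = 441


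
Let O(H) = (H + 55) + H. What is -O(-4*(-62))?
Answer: -551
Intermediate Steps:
O(H) = 55 + 2*H (O(H) = (55 + H) + H = 55 + 2*H)
-O(-4*(-62)) = -(55 + 2*(-4*(-62))) = -(55 + 2*248) = -(55 + 496) = -1*551 = -551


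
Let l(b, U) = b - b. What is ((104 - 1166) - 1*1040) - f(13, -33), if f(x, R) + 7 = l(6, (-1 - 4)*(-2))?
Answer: -2095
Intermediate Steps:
l(b, U) = 0
f(x, R) = -7 (f(x, R) = -7 + 0 = -7)
((104 - 1166) - 1*1040) - f(13, -33) = ((104 - 1166) - 1*1040) - 1*(-7) = (-1062 - 1040) + 7 = -2102 + 7 = -2095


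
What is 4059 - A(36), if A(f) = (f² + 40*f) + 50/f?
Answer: 23789/18 ≈ 1321.6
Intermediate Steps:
A(f) = f² + 40*f + 50/f
4059 - A(36) = 4059 - (50 + 36²*(40 + 36))/36 = 4059 - (50 + 1296*76)/36 = 4059 - (50 + 98496)/36 = 4059 - 98546/36 = 4059 - 1*49273/18 = 4059 - 49273/18 = 23789/18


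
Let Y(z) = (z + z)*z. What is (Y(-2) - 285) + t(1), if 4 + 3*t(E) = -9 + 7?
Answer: -279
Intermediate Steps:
Y(z) = 2*z**2 (Y(z) = (2*z)*z = 2*z**2)
t(E) = -2 (t(E) = -4/3 + (-9 + 7)/3 = -4/3 + (1/3)*(-2) = -4/3 - 2/3 = -2)
(Y(-2) - 285) + t(1) = (2*(-2)**2 - 285) - 2 = (2*4 - 285) - 2 = (8 - 285) - 2 = -277 - 2 = -279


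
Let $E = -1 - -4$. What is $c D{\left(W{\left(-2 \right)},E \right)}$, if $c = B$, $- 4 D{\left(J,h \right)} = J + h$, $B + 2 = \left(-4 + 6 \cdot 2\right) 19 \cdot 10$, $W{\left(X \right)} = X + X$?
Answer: $\frac{759}{2} \approx 379.5$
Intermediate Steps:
$W{\left(X \right)} = 2 X$
$B = 1518$ ($B = -2 + \left(-4 + 6 \cdot 2\right) 19 \cdot 10 = -2 + \left(-4 + 12\right) 19 \cdot 10 = -2 + 8 \cdot 19 \cdot 10 = -2 + 152 \cdot 10 = -2 + 1520 = 1518$)
$E = 3$ ($E = -1 + 4 = 3$)
$D{\left(J,h \right)} = - \frac{J}{4} - \frac{h}{4}$ ($D{\left(J,h \right)} = - \frac{J + h}{4} = - \frac{J}{4} - \frac{h}{4}$)
$c = 1518$
$c D{\left(W{\left(-2 \right)},E \right)} = 1518 \left(- \frac{2 \left(-2\right)}{4} - \frac{3}{4}\right) = 1518 \left(\left(- \frac{1}{4}\right) \left(-4\right) - \frac{3}{4}\right) = 1518 \left(1 - \frac{3}{4}\right) = 1518 \cdot \frac{1}{4} = \frac{759}{2}$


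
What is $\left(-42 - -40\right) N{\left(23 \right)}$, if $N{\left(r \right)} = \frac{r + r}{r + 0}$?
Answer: $-4$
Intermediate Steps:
$N{\left(r \right)} = 2$ ($N{\left(r \right)} = \frac{2 r}{r} = 2$)
$\left(-42 - -40\right) N{\left(23 \right)} = \left(-42 - -40\right) 2 = \left(-42 + 40\right) 2 = \left(-2\right) 2 = -4$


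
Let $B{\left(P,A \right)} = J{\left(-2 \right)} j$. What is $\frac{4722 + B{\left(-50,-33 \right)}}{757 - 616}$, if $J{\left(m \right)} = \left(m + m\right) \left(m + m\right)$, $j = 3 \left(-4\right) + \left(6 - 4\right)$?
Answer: $\frac{4562}{141} \approx 32.355$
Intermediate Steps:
$j = -10$ ($j = -12 + 2 = -10$)
$J{\left(m \right)} = 4 m^{2}$ ($J{\left(m \right)} = 2 m 2 m = 4 m^{2}$)
$B{\left(P,A \right)} = -160$ ($B{\left(P,A \right)} = 4 \left(-2\right)^{2} \left(-10\right) = 4 \cdot 4 \left(-10\right) = 16 \left(-10\right) = -160$)
$\frac{4722 + B{\left(-50,-33 \right)}}{757 - 616} = \frac{4722 - 160}{757 - 616} = \frac{4562}{141}$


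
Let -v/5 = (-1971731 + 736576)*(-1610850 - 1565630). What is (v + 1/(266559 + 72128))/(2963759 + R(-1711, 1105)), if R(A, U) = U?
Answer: -6644099345041363999/1004160893568 ≈ -6.6166e+6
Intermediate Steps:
v = -19617225772000 (v = -5*(-1971731 + 736576)*(-1610850 - 1565630) = -(-6175775)*(-3176480) = -5*3923445154400 = -19617225772000)
(v + 1/(266559 + 72128))/(2963759 + R(-1711, 1105)) = (-19617225772000 + 1/(266559 + 72128))/(2963759 + 1105) = (-19617225772000 + 1/338687)/2964864 = (-19617225772000 + 1/338687)*(1/2964864) = -6644099345041363999/338687*1/2964864 = -6644099345041363999/1004160893568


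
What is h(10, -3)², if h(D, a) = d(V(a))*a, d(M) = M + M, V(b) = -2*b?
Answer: 1296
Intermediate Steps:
d(M) = 2*M
h(D, a) = -4*a² (h(D, a) = (2*(-2*a))*a = (-4*a)*a = -4*a²)
h(10, -3)² = (-4*(-3)²)² = (-4*9)² = (-36)² = 1296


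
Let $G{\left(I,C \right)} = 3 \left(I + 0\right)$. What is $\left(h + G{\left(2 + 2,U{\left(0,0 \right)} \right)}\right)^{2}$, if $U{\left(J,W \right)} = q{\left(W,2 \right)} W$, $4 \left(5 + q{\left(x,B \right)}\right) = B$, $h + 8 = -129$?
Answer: $15625$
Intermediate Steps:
$h = -137$ ($h = -8 - 129 = -137$)
$q{\left(x,B \right)} = -5 + \frac{B}{4}$
$U{\left(J,W \right)} = - \frac{9 W}{2}$ ($U{\left(J,W \right)} = \left(-5 + \frac{1}{4} \cdot 2\right) W = \left(-5 + \frac{1}{2}\right) W = - \frac{9 W}{2}$)
$G{\left(I,C \right)} = 3 I$
$\left(h + G{\left(2 + 2,U{\left(0,0 \right)} \right)}\right)^{2} = \left(-137 + 3 \left(2 + 2\right)\right)^{2} = \left(-137 + 3 \cdot 4\right)^{2} = \left(-137 + 12\right)^{2} = \left(-125\right)^{2} = 15625$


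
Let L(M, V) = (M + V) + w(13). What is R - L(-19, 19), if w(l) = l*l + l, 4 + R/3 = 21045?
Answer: 62941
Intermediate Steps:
R = 63123 (R = -12 + 3*21045 = -12 + 63135 = 63123)
w(l) = l + l**2 (w(l) = l**2 + l = l + l**2)
L(M, V) = 182 + M + V (L(M, V) = (M + V) + 13*(1 + 13) = (M + V) + 13*14 = (M + V) + 182 = 182 + M + V)
R - L(-19, 19) = 63123 - (182 - 19 + 19) = 63123 - 1*182 = 63123 - 182 = 62941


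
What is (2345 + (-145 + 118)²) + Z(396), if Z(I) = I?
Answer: 3470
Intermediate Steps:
(2345 + (-145 + 118)²) + Z(396) = (2345 + (-145 + 118)²) + 396 = (2345 + (-27)²) + 396 = (2345 + 729) + 396 = 3074 + 396 = 3470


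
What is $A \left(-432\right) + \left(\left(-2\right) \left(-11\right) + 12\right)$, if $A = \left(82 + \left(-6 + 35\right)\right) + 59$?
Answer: $-73406$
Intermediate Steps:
$A = 170$ ($A = \left(82 + 29\right) + 59 = 111 + 59 = 170$)
$A \left(-432\right) + \left(\left(-2\right) \left(-11\right) + 12\right) = 170 \left(-432\right) + \left(\left(-2\right) \left(-11\right) + 12\right) = -73440 + \left(22 + 12\right) = -73440 + 34 = -73406$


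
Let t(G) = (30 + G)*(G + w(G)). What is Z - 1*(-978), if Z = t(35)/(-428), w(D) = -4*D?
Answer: 425409/428 ≈ 993.95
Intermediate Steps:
t(G) = -3*G*(30 + G) (t(G) = (30 + G)*(G - 4*G) = (30 + G)*(-3*G) = -3*G*(30 + G))
Z = 6825/428 (Z = (3*35*(-30 - 1*35))/(-428) = (3*35*(-30 - 35))*(-1/428) = (3*35*(-65))*(-1/428) = -6825*(-1/428) = 6825/428 ≈ 15.946)
Z - 1*(-978) = 6825/428 - 1*(-978) = 6825/428 + 978 = 425409/428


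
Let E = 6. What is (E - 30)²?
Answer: 576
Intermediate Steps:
(E - 30)² = (6 - 30)² = (-24)² = 576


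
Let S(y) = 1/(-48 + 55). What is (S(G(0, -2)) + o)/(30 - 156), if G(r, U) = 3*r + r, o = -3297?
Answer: 11539/441 ≈ 26.166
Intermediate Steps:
G(r, U) = 4*r
S(y) = ⅐ (S(y) = 1/7 = ⅐)
(S(G(0, -2)) + o)/(30 - 156) = (⅐ - 3297)/(30 - 156) = -23078/7/(-126) = -23078/7*(-1/126) = 11539/441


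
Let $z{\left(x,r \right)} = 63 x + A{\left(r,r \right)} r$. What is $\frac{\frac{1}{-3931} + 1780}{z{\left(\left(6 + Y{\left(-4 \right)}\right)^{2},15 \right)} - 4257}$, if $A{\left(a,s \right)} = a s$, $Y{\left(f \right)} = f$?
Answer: $- \frac{333199}{117930} \approx -2.8254$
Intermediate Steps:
$z{\left(x,r \right)} = r^{3} + 63 x$ ($z{\left(x,r \right)} = 63 x + r r r = 63 x + r^{2} r = 63 x + r^{3} = r^{3} + 63 x$)
$\frac{\frac{1}{-3931} + 1780}{z{\left(\left(6 + Y{\left(-4 \right)}\right)^{2},15 \right)} - 4257} = \frac{\frac{1}{-3931} + 1780}{\left(15^{3} + 63 \left(6 - 4\right)^{2}\right) - 4257} = \frac{- \frac{1}{3931} + 1780}{\left(3375 + 63 \cdot 2^{2}\right) - 4257} = \frac{6997179}{3931 \left(\left(3375 + 63 \cdot 4\right) - 4257\right)} = \frac{6997179}{3931 \left(\left(3375 + 252\right) - 4257\right)} = \frac{6997179}{3931 \left(3627 - 4257\right)} = \frac{6997179}{3931 \left(-630\right)} = \frac{6997179}{3931} \left(- \frac{1}{630}\right) = - \frac{333199}{117930}$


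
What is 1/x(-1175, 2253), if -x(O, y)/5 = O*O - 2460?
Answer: -1/6890825 ≈ -1.4512e-7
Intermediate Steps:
x(O, y) = 12300 - 5*O**2 (x(O, y) = -5*(O*O - 2460) = -5*(O**2 - 2460) = -5*(-2460 + O**2) = 12300 - 5*O**2)
1/x(-1175, 2253) = 1/(12300 - 5*(-1175)**2) = 1/(12300 - 5*1380625) = 1/(12300 - 6903125) = 1/(-6890825) = -1/6890825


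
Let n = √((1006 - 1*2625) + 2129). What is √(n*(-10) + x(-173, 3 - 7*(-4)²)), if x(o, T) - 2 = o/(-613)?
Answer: √(857587 - 3757690*√510)/613 ≈ 14.952*I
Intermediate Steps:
x(o, T) = 2 - o/613 (x(o, T) = 2 + o/(-613) = 2 + o*(-1/613) = 2 - o/613)
n = √510 (n = √((1006 - 2625) + 2129) = √(-1619 + 2129) = √510 ≈ 22.583)
√(n*(-10) + x(-173, 3 - 7*(-4)²)) = √(√510*(-10) + (2 - 1/613*(-173))) = √(-10*√510 + (2 + 173/613)) = √(-10*√510 + 1399/613) = √(1399/613 - 10*√510)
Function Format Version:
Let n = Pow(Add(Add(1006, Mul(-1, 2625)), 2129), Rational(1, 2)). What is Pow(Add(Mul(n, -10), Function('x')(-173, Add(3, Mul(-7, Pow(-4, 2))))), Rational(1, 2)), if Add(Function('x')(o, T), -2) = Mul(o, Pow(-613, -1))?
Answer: Mul(Rational(1, 613), Pow(Add(857587, Mul(-3757690, Pow(510, Rational(1, 2)))), Rational(1, 2))) ≈ Mul(14.952, I)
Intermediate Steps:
Function('x')(o, T) = Add(2, Mul(Rational(-1, 613), o)) (Function('x')(o, T) = Add(2, Mul(o, Pow(-613, -1))) = Add(2, Mul(o, Rational(-1, 613))) = Add(2, Mul(Rational(-1, 613), o)))
n = Pow(510, Rational(1, 2)) (n = Pow(Add(Add(1006, -2625), 2129), Rational(1, 2)) = Pow(Add(-1619, 2129), Rational(1, 2)) = Pow(510, Rational(1, 2)) ≈ 22.583)
Pow(Add(Mul(n, -10), Function('x')(-173, Add(3, Mul(-7, Pow(-4, 2))))), Rational(1, 2)) = Pow(Add(Mul(Pow(510, Rational(1, 2)), -10), Add(2, Mul(Rational(-1, 613), -173))), Rational(1, 2)) = Pow(Add(Mul(-10, Pow(510, Rational(1, 2))), Add(2, Rational(173, 613))), Rational(1, 2)) = Pow(Add(Mul(-10, Pow(510, Rational(1, 2))), Rational(1399, 613)), Rational(1, 2)) = Pow(Add(Rational(1399, 613), Mul(-10, Pow(510, Rational(1, 2)))), Rational(1, 2))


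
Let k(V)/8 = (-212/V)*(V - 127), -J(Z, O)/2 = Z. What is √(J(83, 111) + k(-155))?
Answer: I*√78120310/155 ≈ 57.023*I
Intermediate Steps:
J(Z, O) = -2*Z
k(V) = -1696*(-127 + V)/V (k(V) = 8*((-212/V)*(V - 127)) = 8*((-212/V)*(-127 + V)) = 8*(-212*(-127 + V)/V) = -1696*(-127 + V)/V)
√(J(83, 111) + k(-155)) = √(-2*83 + (-1696 + 215392/(-155))) = √(-166 + (-1696 + 215392*(-1/155))) = √(-166 + (-1696 - 215392/155)) = √(-166 - 478272/155) = √(-504002/155) = I*√78120310/155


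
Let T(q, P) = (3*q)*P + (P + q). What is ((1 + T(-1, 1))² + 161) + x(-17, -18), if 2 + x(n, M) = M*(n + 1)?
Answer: 451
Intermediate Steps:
x(n, M) = -2 + M*(1 + n) (x(n, M) = -2 + M*(n + 1) = -2 + M*(1 + n))
T(q, P) = P + q + 3*P*q (T(q, P) = 3*P*q + (P + q) = P + q + 3*P*q)
((1 + T(-1, 1))² + 161) + x(-17, -18) = ((1 + (1 - 1 + 3*1*(-1)))² + 161) + (-2 - 18 - 18*(-17)) = ((1 + (1 - 1 - 3))² + 161) + (-2 - 18 + 306) = ((1 - 3)² + 161) + 286 = ((-2)² + 161) + 286 = (4 + 161) + 286 = 165 + 286 = 451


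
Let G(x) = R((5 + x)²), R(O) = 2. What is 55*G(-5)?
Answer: 110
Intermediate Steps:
G(x) = 2
55*G(-5) = 55*2 = 110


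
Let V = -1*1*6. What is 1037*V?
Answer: -6222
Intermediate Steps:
V = -6 (V = -1*6 = -6)
1037*V = 1037*(-6) = -6222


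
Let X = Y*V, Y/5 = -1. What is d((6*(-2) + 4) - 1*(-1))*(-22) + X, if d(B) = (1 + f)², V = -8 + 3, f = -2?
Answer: 3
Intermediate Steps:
Y = -5 (Y = 5*(-1) = -5)
V = -5
d(B) = 1 (d(B) = (1 - 2)² = (-1)² = 1)
X = 25 (X = -5*(-5) = 25)
d((6*(-2) + 4) - 1*(-1))*(-22) + X = 1*(-22) + 25 = -22 + 25 = 3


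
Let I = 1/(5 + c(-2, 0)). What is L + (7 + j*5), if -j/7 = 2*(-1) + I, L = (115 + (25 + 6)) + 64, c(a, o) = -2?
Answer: 826/3 ≈ 275.33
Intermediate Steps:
I = 1/3 (I = 1/(5 - 2) = 1/3 ≈ 0.33333)
L = 210 (L = (115 + 31) + 64 = 146 + 64 = 210)
j = 35/3 (j = -7*(2*(-1) + 1/3) = -7*(-2 + 1/3) = -7*(-5/3) = 35/3 ≈ 11.667)
L + (7 + j*5) = 210 + (7 + (35/3)*5) = 210 + (7 + 175/3) = 210 + 196/3 = 826/3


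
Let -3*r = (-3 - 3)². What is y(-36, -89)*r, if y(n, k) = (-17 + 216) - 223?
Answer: 288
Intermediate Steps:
y(n, k) = -24 (y(n, k) = 199 - 223 = -24)
r = -12 (r = -(-3 - 3)²/3 = -⅓*(-6)² = -⅓*36 = -12)
y(-36, -89)*r = -24*(-12) = 288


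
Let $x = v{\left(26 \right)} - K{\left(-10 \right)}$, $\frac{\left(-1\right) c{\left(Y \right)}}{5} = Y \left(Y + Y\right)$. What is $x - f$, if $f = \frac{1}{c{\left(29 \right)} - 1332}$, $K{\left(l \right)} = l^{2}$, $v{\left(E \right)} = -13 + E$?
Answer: $- \frac{847553}{9742} \approx -87.0$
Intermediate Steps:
$c{\left(Y \right)} = - 10 Y^{2}$ ($c{\left(Y \right)} = - 5 Y \left(Y + Y\right) = - 5 Y 2 Y = - 5 \cdot 2 Y^{2} = - 10 Y^{2}$)
$x = -87$ ($x = \left(-13 + 26\right) - \left(-10\right)^{2} = 13 - 100 = -87$)
$f = - \frac{1}{9742}$ ($f = \frac{1}{- 10 \cdot 29^{2} - 1332} = \frac{1}{\left(-10\right) 841 - 1332} = \frac{1}{-8410 - 1332} = \frac{1}{-9742} = - \frac{1}{9742} \approx -0.00010265$)
$x - f = -87 - - \frac{1}{9742} = -87 + \frac{1}{9742} = - \frac{847553}{9742}$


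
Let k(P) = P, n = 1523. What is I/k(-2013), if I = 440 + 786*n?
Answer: -1197518/2013 ≈ -594.89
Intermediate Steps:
I = 1197518 (I = 440 + 786*1523 = 440 + 1197078 = 1197518)
I/k(-2013) = 1197518/(-2013) = 1197518*(-1/2013) = -1197518/2013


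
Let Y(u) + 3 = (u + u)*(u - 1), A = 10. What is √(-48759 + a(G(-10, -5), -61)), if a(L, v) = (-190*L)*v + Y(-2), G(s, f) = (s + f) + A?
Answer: 10*I*√1067 ≈ 326.65*I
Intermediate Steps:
Y(u) = -3 + 2*u*(-1 + u) (Y(u) = -3 + (u + u)*(u - 1) = -3 + (2*u)*(-1 + u) = -3 + 2*u*(-1 + u))
G(s, f) = 10 + f + s (G(s, f) = (s + f) + 10 = (f + s) + 10 = 10 + f + s)
a(L, v) = 9 - 190*L*v (a(L, v) = (-190*L)*v + (-3 - 2*(-2) + 2*(-2)²) = -190*L*v + (-3 + 4 + 2*4) = -190*L*v + (-3 + 4 + 8) = -190*L*v + 9 = 9 - 190*L*v)
√(-48759 + a(G(-10, -5), -61)) = √(-48759 + (9 - 190*(10 - 5 - 10)*(-61))) = √(-48759 + (9 - 190*(-5)*(-61))) = √(-48759 + (9 - 57950)) = √(-48759 - 57941) = √(-106700) = 10*I*√1067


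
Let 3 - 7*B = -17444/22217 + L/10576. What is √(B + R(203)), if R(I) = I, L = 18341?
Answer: √34372587229919428945/411192236 ≈ 14.258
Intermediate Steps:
B = 481906723/1644768944 (B = 3/7 - (-17444/22217 + 18341/10576)/7 = 3/7 - ⅐*222994253/234966992 = 3/7 - 222994253/1644768944 = 481906723/1644768944 ≈ 0.29299)
√(B + R(203)) = √(481906723/1644768944 + 203) = √(334370002355/1644768944) = √34372587229919428945/411192236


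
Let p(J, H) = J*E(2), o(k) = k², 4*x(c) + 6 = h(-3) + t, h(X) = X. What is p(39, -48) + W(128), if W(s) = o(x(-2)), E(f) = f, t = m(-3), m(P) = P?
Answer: 87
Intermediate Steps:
t = -3
x(c) = -3 (x(c) = -3/2 + (-3 - 3)/4 = -3/2 + (¼)*(-6) = -3/2 - 3/2 = -3)
W(s) = 9 (W(s) = (-3)² = 9)
p(J, H) = 2*J (p(J, H) = J*2 = 2*J)
p(39, -48) + W(128) = 2*39 + 9 = 78 + 9 = 87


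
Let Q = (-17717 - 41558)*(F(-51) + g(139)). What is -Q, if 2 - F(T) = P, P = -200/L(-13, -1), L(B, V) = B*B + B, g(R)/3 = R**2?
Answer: 134002103375/39 ≈ 3.4360e+9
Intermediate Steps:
g(R) = 3*R**2
L(B, V) = B + B**2 (L(B, V) = B**2 + B = B + B**2)
P = -50/39 (P = -200*(-1/(13*(1 - 13))) = -200/((-13*(-12))) = -200/156 = -200*1/156 = -50/39 ≈ -1.2821)
F(T) = 128/39 (F(T) = 2 - 1*(-50/39) = 2 + 50/39 = 128/39)
Q = -134002103375/39 (Q = (-17717 - 41558)*(128/39 + 3*139**2) = -59275*(128/39 + 3*19321) = -59275*(128/39 + 57963) = -59275*2260685/39 = -134002103375/39 ≈ -3.4360e+9)
-Q = -1*(-134002103375/39) = 134002103375/39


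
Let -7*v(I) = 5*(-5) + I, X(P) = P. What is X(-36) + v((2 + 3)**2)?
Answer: -36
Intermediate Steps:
v(I) = 25/7 - I/7 (v(I) = -(5*(-5) + I)/7 = -(-25 + I)/7 = 25/7 - I/7)
X(-36) + v((2 + 3)**2) = -36 + (25/7 - (2 + 3)**2/7) = -36 + (25/7 - 1/7*5**2) = -36 + (25/7 - 1/7*25) = -36 + (25/7 - 25/7) = -36 + 0 = -36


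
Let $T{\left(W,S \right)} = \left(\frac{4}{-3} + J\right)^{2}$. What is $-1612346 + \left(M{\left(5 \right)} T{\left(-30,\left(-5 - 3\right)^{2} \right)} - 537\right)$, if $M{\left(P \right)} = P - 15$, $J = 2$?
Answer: $- \frac{14515987}{9} \approx -1.6129 \cdot 10^{6}$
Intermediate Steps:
$M{\left(P \right)} = -15 + P$ ($M{\left(P \right)} = P - 15 = -15 + P$)
$T{\left(W,S \right)} = \frac{4}{9}$ ($T{\left(W,S \right)} = \left(\frac{4}{-3} + 2\right)^{2} = \left(4 \left(- \frac{1}{3}\right) + 2\right)^{2} = \left(- \frac{4}{3} + 2\right)^{2} = \left(\frac{2}{3}\right)^{2} = \frac{4}{9}$)
$-1612346 + \left(M{\left(5 \right)} T{\left(-30,\left(-5 - 3\right)^{2} \right)} - 537\right) = -1612346 - \left(537 - \left(-15 + 5\right) \frac{4}{9}\right) = -1612346 - \frac{4873}{9} = - \frac{14515987}{9}$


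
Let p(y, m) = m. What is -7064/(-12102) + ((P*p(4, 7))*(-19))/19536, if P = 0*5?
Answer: 3532/6051 ≈ 0.58370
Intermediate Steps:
P = 0
-7064/(-12102) + ((P*p(4, 7))*(-19))/19536 = -7064/(-12102) + ((0*7)*(-19))/19536 = -7064*(-1/12102) + (0*(-19))*(1/19536) = 3532/6051 + 0*(1/19536) = 3532/6051 + 0 = 3532/6051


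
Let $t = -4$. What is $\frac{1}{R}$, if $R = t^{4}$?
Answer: $\frac{1}{256} \approx 0.0039063$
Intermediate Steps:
$R = 256$ ($R = \left(-4\right)^{4} = 256$)
$\frac{1}{R} = \frac{1}{256}$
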